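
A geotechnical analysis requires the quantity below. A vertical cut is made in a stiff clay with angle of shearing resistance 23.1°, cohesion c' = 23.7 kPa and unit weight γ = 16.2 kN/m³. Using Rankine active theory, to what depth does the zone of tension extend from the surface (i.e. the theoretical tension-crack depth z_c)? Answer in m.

K_a = tan²(45° − 23.1°/2) = 0.4364; √K_a = 0.6606.
The active pressure is zero where K_a γ z = 2c√K_a, so z_c = 2c/(γ√K_a) = 2×23.7/(16.2×0.6606) = 4.429 m.

4.43 m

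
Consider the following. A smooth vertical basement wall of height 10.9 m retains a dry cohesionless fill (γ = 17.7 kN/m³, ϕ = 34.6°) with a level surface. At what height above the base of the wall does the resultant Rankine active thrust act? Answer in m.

K_a = 0.2756.
The pressure distribution is triangular, so the resultant acts at H/3 above the base = 10.9/3 = 3.633 m.

3.63 m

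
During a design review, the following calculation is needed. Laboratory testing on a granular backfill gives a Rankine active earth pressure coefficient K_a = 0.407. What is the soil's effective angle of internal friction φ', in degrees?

24.9°

K_a = tan²(45° − φ/2) ⇒ 45° − φ/2 = arctan(√0.407) = 32.54°.
φ = 2(45° − 32.54°) = 24.93°.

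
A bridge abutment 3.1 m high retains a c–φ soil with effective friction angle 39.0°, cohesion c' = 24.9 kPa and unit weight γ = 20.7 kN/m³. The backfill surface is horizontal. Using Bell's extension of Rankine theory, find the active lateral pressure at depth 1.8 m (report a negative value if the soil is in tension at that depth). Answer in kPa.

-15.3 kPa

K_a = (1 − sin φ)/(1 + sin φ) = 0.2275.
σ_a = K_a γ z − 2c√K_a = 0.2275×20.7×1.8 − 2×24.9×0.4770 = -15.28 kPa.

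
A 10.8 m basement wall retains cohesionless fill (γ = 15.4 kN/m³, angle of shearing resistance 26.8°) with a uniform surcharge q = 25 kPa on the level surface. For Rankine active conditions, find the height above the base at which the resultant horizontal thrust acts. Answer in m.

K_a = 0.3785.
Triangular part P₁ = ½K_aγH² = 339.9 at H/3 = 3.600 m; rectangular part P₂ = K_a q H = 102.2 at H/2 = 5.400 m.
ȳ = (P₁·3.600 + P₂·5.400)/(P₁+P₂) = 4.016 m.

4.02 m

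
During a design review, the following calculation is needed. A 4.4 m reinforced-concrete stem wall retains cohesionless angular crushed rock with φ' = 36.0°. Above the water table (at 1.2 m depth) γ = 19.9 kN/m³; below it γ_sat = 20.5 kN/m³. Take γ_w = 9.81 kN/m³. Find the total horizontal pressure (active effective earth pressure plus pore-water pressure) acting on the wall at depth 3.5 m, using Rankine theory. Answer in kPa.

35.1 kPa

K_a = (1 − sin φ)/(1 + sin φ) = 0.2596.
γ' = 20.5 − 9.81 = 10.69 kN/m³.
Effective vertical stress at 3.5 m: σ'_v = 19.9×1.2 + 10.69×2.30 = 48.47 kPa.
σ'_h = K_a σ'_v = 0.2596 × 48.47 = 12.58 kPa; u = γ_w × 2.30 = 22.56 kPa.
Total σ_h = 12.58 + 22.56 = 35.15 kPa.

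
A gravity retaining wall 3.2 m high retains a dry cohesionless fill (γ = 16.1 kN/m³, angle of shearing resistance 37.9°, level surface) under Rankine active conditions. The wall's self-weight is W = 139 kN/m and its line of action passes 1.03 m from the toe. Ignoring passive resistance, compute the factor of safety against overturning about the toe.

K_a = tan²(45° − 37.9°/2) = 0.2389.
P_a = ½K_aγH² = 0.5×0.2389×16.1×3.2² = 19.70 kN/m, acting at H/3 = 1.067 m above the base.
Overturning moment M_o = P_a × H/3 = 19.70 × 1.067 = 21.01.
Resisting moment M_r = W × 1.03 = 139 × 1.03 = 143.2.
FS_overturning = M_r/M_o = 143.2/21.01 = 6.815.

6.81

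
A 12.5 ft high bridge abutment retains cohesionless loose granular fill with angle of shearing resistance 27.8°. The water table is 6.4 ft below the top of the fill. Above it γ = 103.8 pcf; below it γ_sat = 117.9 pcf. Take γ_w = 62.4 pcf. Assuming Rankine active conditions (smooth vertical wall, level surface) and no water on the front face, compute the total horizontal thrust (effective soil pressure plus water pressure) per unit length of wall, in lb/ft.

K_a = tan²(45° − φ/2) = 0.3639.
γ' = 117.9 − 62.4 = 55.50 pcf. Depth below WT = 6.1 ft.
σ'_h at WT = K_a γ d_w = 241.7 psf; at base = 241.7 + K_a γ' × 6.1 = 364.9 psf.
P₁ (0–6.4 ft) = ½×241.7×6.4 = 773.6. P₂ (6.4–12.5 ft) = ½(241.7+364.9)×6.1 = 1850.
P_w = ½ γ_w h₂² = 0.5×62.4×6.1² = 1161. Total = 773.6+1850+1161 = 3785 lb/ft.

3780 lb/ft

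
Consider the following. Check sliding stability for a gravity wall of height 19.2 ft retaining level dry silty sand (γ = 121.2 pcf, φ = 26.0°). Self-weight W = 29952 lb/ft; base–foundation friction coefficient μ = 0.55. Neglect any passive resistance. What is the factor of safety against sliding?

K_a = tan²(45° − 26.0°/2) = 0.3905.
P_a = ½K_aγH² = 0.5×0.3905×121.2×19.2² = 8723 lb/ft, acting at H/3 = 6.400 ft above the base.
FS_sliding = μW / P_a = 0.55×29952 / 8723 = 1.889.

1.89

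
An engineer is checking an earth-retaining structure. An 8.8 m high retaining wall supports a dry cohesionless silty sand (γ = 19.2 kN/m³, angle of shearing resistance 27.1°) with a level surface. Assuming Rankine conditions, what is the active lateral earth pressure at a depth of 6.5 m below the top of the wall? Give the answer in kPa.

46.7 kPa

K_a = (1 − sin φ)/(1 + sin φ) = 0.3741.
σ_h = K_a γ z = 0.3741 × 19.2 × 6.5 = 46.68 kPa.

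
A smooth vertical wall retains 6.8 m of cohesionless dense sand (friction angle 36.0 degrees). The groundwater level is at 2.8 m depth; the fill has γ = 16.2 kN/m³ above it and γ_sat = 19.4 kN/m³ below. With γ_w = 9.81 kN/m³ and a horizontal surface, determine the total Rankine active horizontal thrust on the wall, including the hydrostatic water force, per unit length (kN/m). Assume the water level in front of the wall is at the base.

K_a = tan²(45° − φ/2) = 0.2596.
γ' = 19.4 − 9.81 = 9.590 kN/m³. Depth below WT = 4.0 m.
σ'_h at WT = K_a γ d_w = 11.78 kPa; at base = 11.78 + K_a γ' × 4.0 = 21.74 kPa.
P₁ (0–2.8 m) = ½×11.78×2.8 = 16.49. P₂ (2.8–6.8 m) = ½(11.78+21.74)×4.0 = 67.02.
P_w = ½ γ_w h₂² = 0.5×9.81×4.0² = 78.48. Total = 16.49+67.02+78.48 = 162.0 kN/m.

162 kN/m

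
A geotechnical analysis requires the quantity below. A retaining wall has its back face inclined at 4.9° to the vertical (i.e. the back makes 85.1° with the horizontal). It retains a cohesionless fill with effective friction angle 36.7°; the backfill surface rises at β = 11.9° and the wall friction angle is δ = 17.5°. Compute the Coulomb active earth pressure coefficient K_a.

0.304

K_a = sin²(α+φ) / [sin²α · sin(α−δ) · (1 + √{sin(φ+δ)sin(φ−β) / (sin(α−δ)sin(α+β))})²].
With α = 85.1°, φ = 36.7°, δ = 17.5°, β = 11.9°: K_a = 0.3040.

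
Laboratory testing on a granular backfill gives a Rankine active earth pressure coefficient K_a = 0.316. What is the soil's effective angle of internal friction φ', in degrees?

K_a = tan²(45° − φ/2) ⇒ 45° − φ/2 = arctan(√0.316) = 29.34°.
φ = 2(45° − 29.34°) = 31.32°.

31.3°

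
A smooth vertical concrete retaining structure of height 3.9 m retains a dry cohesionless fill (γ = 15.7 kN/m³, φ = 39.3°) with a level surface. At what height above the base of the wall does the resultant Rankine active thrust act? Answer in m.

K_a = 0.2245.
The pressure distribution is triangular, so the resultant acts at H/3 above the base = 3.9/3 = 1.300 m.

1.30 m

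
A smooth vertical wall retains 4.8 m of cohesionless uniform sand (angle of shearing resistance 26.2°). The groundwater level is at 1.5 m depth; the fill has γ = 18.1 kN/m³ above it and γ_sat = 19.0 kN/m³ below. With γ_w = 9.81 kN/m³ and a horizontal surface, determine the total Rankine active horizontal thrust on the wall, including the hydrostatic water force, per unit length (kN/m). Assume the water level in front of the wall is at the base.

115 kN/m

K_a = tan²(45° − φ/2) = 0.3874.
γ' = 19.0 − 9.81 = 9.190 kN/m³. Depth below WT = 3.3 m.
σ'_h at WT = K_a γ d_w = 10.52 kPa; at base = 10.52 + K_a γ' × 3.3 = 22.27 kPa.
P₁ (0–1.5 m) = ½×10.52×1.5 = 7.889. P₂ (1.5–4.8 m) = ½(10.52+22.27)×3.3 = 54.10.
P_w = ½ γ_w h₂² = 0.5×9.81×3.3² = 53.42. Total = 7.889+54.10+53.42 = 115.4 kN/m.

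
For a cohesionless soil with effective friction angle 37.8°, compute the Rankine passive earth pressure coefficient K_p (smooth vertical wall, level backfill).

K_p = (1 + sin φ)/(1 − sin φ) = tan²(45° + 37.8°/2) = 4.167.

4.17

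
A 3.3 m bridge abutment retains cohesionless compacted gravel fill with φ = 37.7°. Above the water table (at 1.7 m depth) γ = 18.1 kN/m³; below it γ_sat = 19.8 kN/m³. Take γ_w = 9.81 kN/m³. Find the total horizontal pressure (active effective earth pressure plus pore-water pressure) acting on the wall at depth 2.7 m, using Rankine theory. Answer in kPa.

19.6 kPa

K_a = (1 − sin φ)/(1 + sin φ) = 0.2411.
γ' = 19.8 − 9.81 = 9.990 kN/m³.
Effective vertical stress at 2.7 m: σ'_v = 18.1×1.7 + 9.990×1.00 = 40.76 kPa.
σ'_h = K_a σ'_v = 0.2411 × 40.76 = 9.826 kPa; u = γ_w × 1.00 = 9.810 kPa.
Total σ_h = 9.826 + 9.810 = 19.64 kPa.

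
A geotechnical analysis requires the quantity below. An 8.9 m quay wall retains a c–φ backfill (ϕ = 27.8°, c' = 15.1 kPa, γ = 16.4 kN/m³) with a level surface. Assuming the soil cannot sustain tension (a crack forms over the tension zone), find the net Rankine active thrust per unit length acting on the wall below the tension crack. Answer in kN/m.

K_a = 0.3639; √K_a = 0.6032.
Tension-crack depth z_c = 2c/(γ√K_a) = 2×15.1/(16.4×0.6032) = 3.053 m.
σ_a at base = K_a γ H − 2c√K_a = 0.3639×16.4×8.9 − 2×15.1×0.6032 = 34.90 kPa.
P_a = ½ × 34.90 × (H − z_c) = 0.5×34.90×5.847 = 102.0 kN/m.

102 kN/m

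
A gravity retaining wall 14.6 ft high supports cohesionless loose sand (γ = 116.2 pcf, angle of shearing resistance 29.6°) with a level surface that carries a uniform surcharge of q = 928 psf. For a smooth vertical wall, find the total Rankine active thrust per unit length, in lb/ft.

8780 lb/ft

K_a = tan²(45° − φ/2) = 0.3387.
Soil triangle: ½ K_a γ H² = 0.5×0.3387×116.2×14.6² = 4195 lb/ft.
Surcharge rectangle: K_a q H = 0.3387×928×14.6 = 4590 lb/ft.
Total = 4195 + 4590 = 8785 lb/ft.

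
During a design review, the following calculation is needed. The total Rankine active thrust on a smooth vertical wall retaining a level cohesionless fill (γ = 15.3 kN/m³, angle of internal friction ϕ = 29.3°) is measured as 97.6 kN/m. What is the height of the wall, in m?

6.10 m

K_a = 0.3428. P_a = ½ K_a γ H² ⇒ H = √(2P_a/(K_a γ)).
H = √(2×97.6/(0.3428×15.3)) = 6.100 m.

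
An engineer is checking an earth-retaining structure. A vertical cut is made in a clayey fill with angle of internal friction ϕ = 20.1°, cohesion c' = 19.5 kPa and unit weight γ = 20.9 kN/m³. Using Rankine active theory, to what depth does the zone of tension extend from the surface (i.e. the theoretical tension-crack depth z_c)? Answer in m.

K_a = tan²(45° − 20.1°/2) = 0.4885; √K_a = 0.6989.
The active pressure is zero where K_a γ z = 2c√K_a, so z_c = 2c/(γ√K_a) = 2×19.5/(20.9×0.6989) = 2.670 m.

2.67 m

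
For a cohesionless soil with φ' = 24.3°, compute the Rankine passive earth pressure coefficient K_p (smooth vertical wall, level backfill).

K_p = (1 + sin φ)/(1 − sin φ) = tan²(45° + 24.3°/2) = 2.399.

2.40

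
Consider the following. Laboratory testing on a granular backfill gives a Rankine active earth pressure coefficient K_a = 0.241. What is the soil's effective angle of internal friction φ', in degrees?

37.7°

K_a = tan²(45° − φ/2) ⇒ 45° − φ/2 = arctan(√0.241) = 26.15°.
φ = 2(45° − 26.15°) = 37.71°.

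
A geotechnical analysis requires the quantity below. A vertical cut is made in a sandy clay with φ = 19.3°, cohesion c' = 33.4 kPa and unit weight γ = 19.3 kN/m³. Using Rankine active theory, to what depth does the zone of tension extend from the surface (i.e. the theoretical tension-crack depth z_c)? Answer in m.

K_a = tan²(45° − 19.3°/2) = 0.5032; √K_a = 0.7094.
The active pressure is zero where K_a γ z = 2c√K_a, so z_c = 2c/(γ√K_a) = 2×33.4/(19.3×0.7094) = 4.879 m.

4.88 m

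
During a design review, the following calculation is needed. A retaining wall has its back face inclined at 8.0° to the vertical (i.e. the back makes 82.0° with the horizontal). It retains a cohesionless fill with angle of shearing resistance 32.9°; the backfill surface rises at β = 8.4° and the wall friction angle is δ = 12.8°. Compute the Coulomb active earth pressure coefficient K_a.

K_a = sin²(α+φ) / [sin²α · sin(α−δ) · (1 + √{sin(φ+δ)sin(φ−β) / (sin(α−δ)sin(α+β))})²].
With α = 82.0°, φ = 32.9°, δ = 12.8°, β = 8.4°: K_a = 0.3672.

0.367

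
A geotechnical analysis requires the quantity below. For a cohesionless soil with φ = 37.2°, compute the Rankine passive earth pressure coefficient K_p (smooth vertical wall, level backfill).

K_p = (1 + sin φ)/(1 − sin φ) = tan²(45° + 37.2°/2) = 4.058.

4.06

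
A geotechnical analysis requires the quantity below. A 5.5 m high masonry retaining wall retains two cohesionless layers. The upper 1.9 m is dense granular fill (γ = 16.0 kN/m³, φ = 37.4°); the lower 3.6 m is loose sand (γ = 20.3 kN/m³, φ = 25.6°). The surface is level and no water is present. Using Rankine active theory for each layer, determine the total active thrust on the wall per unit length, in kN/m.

103 kN/m

K_a1 = tan²(45°−37.4°/2) = 0.2443; K_a2 = tan²(45°−25.6°/2) = 0.3966.
Layer 1: σ at base = K_a1 γ₁ h₁ = 7.426 kPa; P₁ = ½×7.426×1.9 = 7.054.
Layer 2: σ_v at top = γ₁h₁ = 30.40; σ_h top = K_a2×30.40 = 12.06; σ_h base = K_a2×(30.40+20.3×3.6) = 41.04.
P₂ = ½(12.06+41.04)×3.6 = 95.57. Total P_a = 7.054+95.57 = 102.6 kN/m.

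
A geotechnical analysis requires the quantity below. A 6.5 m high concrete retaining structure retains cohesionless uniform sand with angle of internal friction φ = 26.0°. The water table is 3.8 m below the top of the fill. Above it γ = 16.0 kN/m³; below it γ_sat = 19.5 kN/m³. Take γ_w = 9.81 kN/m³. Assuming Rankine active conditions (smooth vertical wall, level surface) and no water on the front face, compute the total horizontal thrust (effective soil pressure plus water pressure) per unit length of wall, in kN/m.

K_a = tan²(45° − φ/2) = 0.3905.
γ' = 19.5 − 9.81 = 9.690 kN/m³. Depth below WT = 2.7 m.
σ'_h at WT = K_a γ d_w = 23.74 kPa; at base = 23.74 + K_a γ' × 2.7 = 33.96 kPa.
P₁ (0–3.8 m) = ½×23.74×3.8 = 45.11. P₂ (3.8–6.5 m) = ½(23.74+33.96)×2.7 = 77.89.
P_w = ½ γ_w h₂² = 0.5×9.81×2.7² = 35.76. Total = 45.11+77.89+35.76 = 158.8 kN/m.

159 kN/m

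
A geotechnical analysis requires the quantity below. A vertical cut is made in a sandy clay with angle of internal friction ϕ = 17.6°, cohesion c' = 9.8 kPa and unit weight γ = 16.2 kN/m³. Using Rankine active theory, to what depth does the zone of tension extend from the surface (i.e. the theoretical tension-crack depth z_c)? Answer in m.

K_a = tan²(45° − 17.6°/2) = 0.5357; √K_a = 0.7319.
The active pressure is zero where K_a γ z = 2c√K_a, so z_c = 2c/(γ√K_a) = 2×9.8/(16.2×0.7319) = 1.653 m.

1.65 m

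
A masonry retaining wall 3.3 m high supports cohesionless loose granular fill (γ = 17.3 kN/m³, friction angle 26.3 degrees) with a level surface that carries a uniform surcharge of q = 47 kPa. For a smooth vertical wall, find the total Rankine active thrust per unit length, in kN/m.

96.2 kN/m

K_a = tan²(45° − φ/2) = 0.3859.
Soil triangle: ½ K_a γ H² = 0.5×0.3859×17.3×3.3² = 36.35 kN/m.
Surcharge rectangle: K_a q H = 0.3859×47×3.3 = 59.86 kN/m.
Total = 36.35 + 59.86 = 96.21 kN/m.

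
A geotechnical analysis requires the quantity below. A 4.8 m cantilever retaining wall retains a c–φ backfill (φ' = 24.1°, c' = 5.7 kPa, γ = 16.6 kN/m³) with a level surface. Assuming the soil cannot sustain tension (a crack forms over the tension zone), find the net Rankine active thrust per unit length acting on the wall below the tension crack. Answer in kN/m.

K_a = 0.4201; √K_a = 0.6482.
Tension-crack depth z_c = 2c/(γ√K_a) = 2×5.7/(16.6×0.6482) = 1.060 m.
σ_a at base = K_a γ H − 2c√K_a = 0.4201×16.6×4.8 − 2×5.7×0.6482 = 26.09 kPa.
P_a = ½ × 26.09 × (H − z_c) = 0.5×26.09×3.740 = 48.79 kN/m.

48.8 kN/m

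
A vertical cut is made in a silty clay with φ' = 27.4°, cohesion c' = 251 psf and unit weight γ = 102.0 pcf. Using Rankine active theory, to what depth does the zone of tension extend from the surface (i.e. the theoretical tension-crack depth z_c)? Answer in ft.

K_a = tan²(45° − 27.4°/2) = 0.3697; √K_a = 0.6080.
The active pressure is zero where K_a γ z = 2c√K_a, so z_c = 2c/(γ√K_a) = 2×251/(102.0×0.6080) = 8.095 ft.

8.09 ft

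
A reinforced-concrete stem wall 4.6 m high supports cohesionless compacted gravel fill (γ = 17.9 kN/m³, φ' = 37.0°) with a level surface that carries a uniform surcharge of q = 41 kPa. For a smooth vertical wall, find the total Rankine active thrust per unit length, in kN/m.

94.0 kN/m

K_a = tan²(45° − φ/2) = 0.2486.
Soil triangle: ½ K_a γ H² = 0.5×0.2486×17.9×4.6² = 47.08 kN/m.
Surcharge rectangle: K_a q H = 0.2486×41×4.6 = 46.88 kN/m.
Total = 47.08 + 46.88 = 93.96 kN/m.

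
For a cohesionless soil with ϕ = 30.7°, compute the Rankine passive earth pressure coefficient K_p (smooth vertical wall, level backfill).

3.09

K_p = (1 + sin φ)/(1 − sin φ) = tan²(45° + 30.7°/2) = 3.086.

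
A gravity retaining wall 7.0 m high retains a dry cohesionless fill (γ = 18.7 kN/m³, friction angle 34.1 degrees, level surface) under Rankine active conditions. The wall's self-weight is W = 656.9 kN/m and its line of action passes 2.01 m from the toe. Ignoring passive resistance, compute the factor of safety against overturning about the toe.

K_a = tan²(45° − 34.1°/2) = 0.2815.
P_a = ½K_aγH² = 0.5×0.2815×18.7×7.0² = 129.0 kN/m, acting at H/3 = 2.333 m above the base.
Overturning moment M_o = P_a × H/3 = 129.0 × 2.333 = 301.0.
Resisting moment M_r = W × 2.01 = 656.9 × 2.01 = 1320.
FS_overturning = M_r/M_o = 1320/301.0 = 4.387.

4.39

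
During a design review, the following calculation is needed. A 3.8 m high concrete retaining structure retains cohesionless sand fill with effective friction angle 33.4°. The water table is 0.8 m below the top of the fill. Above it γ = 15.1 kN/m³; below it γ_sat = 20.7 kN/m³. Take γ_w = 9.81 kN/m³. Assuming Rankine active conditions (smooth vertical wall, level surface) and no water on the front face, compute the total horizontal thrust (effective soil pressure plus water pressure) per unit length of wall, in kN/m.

70.3 kN/m

K_a = tan²(45° − φ/2) = 0.2899.
γ' = 20.7 − 9.81 = 10.89 kN/m³. Depth below WT = 3.0 m.
σ'_h at WT = K_a γ d_w = 3.502 kPa; at base = 3.502 + K_a γ' × 3.0 = 12.97 kPa.
P₁ (0–0.8 m) = ½×3.502×0.8 = 1.401. P₂ (0.8–3.8 m) = ½(3.502+12.97)×3.0 = 24.71.
P_w = ½ γ_w h₂² = 0.5×9.81×3.0² = 44.14. Total = 1.401+24.71+44.14 = 70.26 kN/m.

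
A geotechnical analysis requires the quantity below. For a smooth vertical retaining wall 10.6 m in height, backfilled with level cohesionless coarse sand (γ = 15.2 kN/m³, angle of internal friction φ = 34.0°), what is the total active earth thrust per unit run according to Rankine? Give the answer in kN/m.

241 kN/m

K_a = tan²(45° − φ/2) = 0.2827.
P_a = ½ K_a γ H² = 0.5 × 0.2827 × 15.2 × 10.6² = 241.4 kN/m.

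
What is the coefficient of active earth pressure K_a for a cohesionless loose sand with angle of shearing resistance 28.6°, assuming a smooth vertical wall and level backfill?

0.353

K_a = (1 − sin φ)/(1 + sin φ) = (1 − sin 28.6°)/(1 + sin 28.6°) = 0.3525.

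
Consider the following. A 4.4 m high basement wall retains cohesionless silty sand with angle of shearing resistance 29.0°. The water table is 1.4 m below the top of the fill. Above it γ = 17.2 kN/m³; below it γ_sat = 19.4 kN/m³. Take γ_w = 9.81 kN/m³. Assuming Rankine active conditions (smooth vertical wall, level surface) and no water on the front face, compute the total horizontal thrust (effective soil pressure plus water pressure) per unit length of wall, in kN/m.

90.0 kN/m

K_a = tan²(45° − φ/2) = 0.3470.
γ' = 19.4 − 9.81 = 9.590 kN/m³. Depth below WT = 3.0 m.
σ'_h at WT = K_a γ d_w = 8.355 kPa; at base = 8.355 + K_a γ' × 3.0 = 18.34 kPa.
P₁ (0–1.4 m) = ½×8.355×1.4 = 5.849. P₂ (1.4–4.4 m) = ½(8.355+18.34)×3.0 = 40.04.
P_w = ½ γ_w h₂² = 0.5×9.81×3.0² = 44.14. Total = 5.849+40.04+44.14 = 90.03 kN/m.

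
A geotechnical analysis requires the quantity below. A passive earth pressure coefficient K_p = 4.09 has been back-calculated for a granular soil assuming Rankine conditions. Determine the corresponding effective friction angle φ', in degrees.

K_p = (1+sin φ)/(1−sin φ) ⇒ sin φ = (K_p − 1)/(K_p + 1) = 0.6071.
φ = arcsin(0.6071) = 37.38°.

37.4°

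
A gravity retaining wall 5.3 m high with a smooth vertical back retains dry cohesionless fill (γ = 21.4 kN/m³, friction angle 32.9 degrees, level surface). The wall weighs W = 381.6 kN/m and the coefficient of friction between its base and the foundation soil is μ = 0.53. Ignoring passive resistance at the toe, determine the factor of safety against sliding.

2.27

K_a = tan²(45° − 32.9°/2) = 0.2960.
P_a = ½K_aγH² = 0.5×0.2960×21.4×5.3² = 88.98 kN/m, acting at H/3 = 1.767 m above the base.
FS_sliding = μW / P_a = 0.53×381.6 / 88.98 = 2.273.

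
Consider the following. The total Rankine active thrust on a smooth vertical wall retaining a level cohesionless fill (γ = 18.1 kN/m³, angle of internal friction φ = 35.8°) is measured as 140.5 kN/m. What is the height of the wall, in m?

7.70 m

K_a = 0.2619. P_a = ½ K_a γ H² ⇒ H = √(2P_a/(K_a γ)).
H = √(2×140.5/(0.2619×18.1)) = 7.700 m.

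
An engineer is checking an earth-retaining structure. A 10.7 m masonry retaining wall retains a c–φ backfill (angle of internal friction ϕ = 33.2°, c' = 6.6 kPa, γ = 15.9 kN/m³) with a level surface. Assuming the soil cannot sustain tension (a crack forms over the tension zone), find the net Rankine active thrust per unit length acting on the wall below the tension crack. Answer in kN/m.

K_a = 0.2924; √K_a = 0.5407.
Tension-crack depth z_c = 2c/(γ√K_a) = 2×6.6/(15.9×0.5407) = 1.535 m.
σ_a at base = K_a γ H − 2c√K_a = 0.2924×15.9×10.7 − 2×6.6×0.5407 = 42.60 kPa.
P_a = ½ × 42.60 × (H − z_c) = 0.5×42.60×9.165 = 195.2 kN/m.

195 kN/m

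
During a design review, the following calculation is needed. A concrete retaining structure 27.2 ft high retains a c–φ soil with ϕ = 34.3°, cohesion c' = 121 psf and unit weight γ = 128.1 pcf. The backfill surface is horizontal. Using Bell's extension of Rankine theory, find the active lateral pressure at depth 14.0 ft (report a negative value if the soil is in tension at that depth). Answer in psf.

K_a = (1 − sin φ)/(1 + sin φ) = 0.2792.
σ_a = K_a γ z − 2c√K_a = 0.2792×128.1×14.0 − 2×121×0.5284 = 372.8 psf.

373 psf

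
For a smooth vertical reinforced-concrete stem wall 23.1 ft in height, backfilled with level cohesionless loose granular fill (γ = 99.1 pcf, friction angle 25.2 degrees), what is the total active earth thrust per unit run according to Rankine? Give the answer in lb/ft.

10600 lb/ft

K_a = tan²(45° − φ/2) = 0.4027.
P_a = ½ K_a γ H² = 0.5 × 0.4027 × 99.1 × 23.1² = 10650 lb/ft.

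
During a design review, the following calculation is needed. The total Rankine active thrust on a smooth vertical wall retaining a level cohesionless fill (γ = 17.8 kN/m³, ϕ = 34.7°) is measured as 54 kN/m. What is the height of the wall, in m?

K_a = 0.2745. P_a = ½ K_a γ H² ⇒ H = √(2P_a/(K_a γ)).
H = √(2×54/(0.2745×17.8)) = 4.702 m.

4.70 m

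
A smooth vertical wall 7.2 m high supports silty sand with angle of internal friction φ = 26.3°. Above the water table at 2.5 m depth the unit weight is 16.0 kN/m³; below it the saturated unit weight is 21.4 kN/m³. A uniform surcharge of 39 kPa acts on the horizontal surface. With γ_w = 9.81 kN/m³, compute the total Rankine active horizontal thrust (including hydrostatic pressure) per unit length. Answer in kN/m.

358 kN/m

K_a = tan²(45° − φ/2) = 0.3859.
γ' = 21.4 − 9.81 = 11.59 kN/m³. h₂ = H − d_w = 4.7 m.
σ'_h: at surface K_a·q = 15.05; at WT K_a(q+γd_w) = 30.49; at base K_a(q+γd_w+γ'h₂) = 51.51 kPa.
P₁ = ½(15.05+30.49)×2.5 = 56.93; P₂ = ½(30.49+51.51)×4.7 = 192.7; P_w = ½γ_w h₂² = 108.4.
Total = 56.93+192.7+108.4 = 358.0 kN/m.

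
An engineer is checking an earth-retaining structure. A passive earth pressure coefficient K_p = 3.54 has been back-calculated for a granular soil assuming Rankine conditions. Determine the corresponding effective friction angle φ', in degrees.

34.0°

K_p = (1+sin φ)/(1−sin φ) ⇒ sin φ = (K_p − 1)/(K_p + 1) = 0.5595.
φ = arcsin(0.5595) = 34.02°.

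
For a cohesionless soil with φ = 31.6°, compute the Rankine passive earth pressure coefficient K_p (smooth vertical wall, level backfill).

K_p = (1 + sin φ)/(1 − sin φ) = tan²(45° + 31.6°/2) = 3.202.

3.20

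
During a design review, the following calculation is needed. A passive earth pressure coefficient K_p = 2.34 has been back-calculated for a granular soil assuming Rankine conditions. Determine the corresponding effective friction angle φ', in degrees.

K_p = (1+sin φ)/(1−sin φ) ⇒ sin φ = (K_p − 1)/(K_p + 1) = 0.4012.
φ = arcsin(0.4012) = 23.65°.

23.7°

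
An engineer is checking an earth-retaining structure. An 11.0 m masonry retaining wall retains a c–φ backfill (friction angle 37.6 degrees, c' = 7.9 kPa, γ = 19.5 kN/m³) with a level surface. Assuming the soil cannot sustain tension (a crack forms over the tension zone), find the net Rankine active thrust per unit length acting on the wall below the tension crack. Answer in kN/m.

207 kN/m

K_a = 0.2421; √K_a = 0.4921.
Tension-crack depth z_c = 2c/(γ√K_a) = 2×7.9/(19.5×0.4921) = 1.647 m.
σ_a at base = K_a γ H − 2c√K_a = 0.2421×19.5×11.0 − 2×7.9×0.4921 = 44.16 kPa.
P_a = ½ × 44.16 × (H − z_c) = 0.5×44.16×9.353 = 206.5 kN/m.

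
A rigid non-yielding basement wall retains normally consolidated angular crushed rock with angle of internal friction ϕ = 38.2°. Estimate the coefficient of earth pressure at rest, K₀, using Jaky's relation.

0.382

K₀ = 1 − sin φ' = 1 − sin 38.2° = 0.3816.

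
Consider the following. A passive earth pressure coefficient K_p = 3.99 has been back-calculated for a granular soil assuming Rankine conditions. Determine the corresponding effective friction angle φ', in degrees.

K_p = (1+sin φ)/(1−sin φ) ⇒ sin φ = (K_p − 1)/(K_p + 1) = 0.5992.
φ = arcsin(0.5992) = 36.81°.

36.8°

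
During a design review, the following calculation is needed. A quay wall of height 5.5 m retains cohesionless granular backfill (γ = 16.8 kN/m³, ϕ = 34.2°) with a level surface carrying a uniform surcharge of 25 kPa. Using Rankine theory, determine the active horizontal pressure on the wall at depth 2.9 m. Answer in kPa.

K_a = (1 − sin φ)/(1 + sin φ) = 0.2803.
σ_v = γz + q = 16.8 × 2.9 + 25 = 73.72 kPa.
σ_h = K_a σ_v = 0.2803 × 73.72 = 20.67 kPa.

20.7 kPa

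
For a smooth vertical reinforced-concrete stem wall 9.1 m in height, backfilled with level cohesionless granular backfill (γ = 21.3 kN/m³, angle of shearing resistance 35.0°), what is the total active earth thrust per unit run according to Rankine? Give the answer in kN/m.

K_a = tan²(45° − φ/2) = 0.2710.
P_a = ½ K_a γ H² = 0.5 × 0.2710 × 21.3 × 9.1² = 239.0 kN/m.

239 kN/m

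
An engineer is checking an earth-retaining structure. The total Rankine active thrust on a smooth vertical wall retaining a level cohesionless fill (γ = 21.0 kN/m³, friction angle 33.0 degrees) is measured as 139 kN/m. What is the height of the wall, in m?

6.70 m

K_a = 0.2948. P_a = ½ K_a γ H² ⇒ H = √(2P_a/(K_a γ)).
H = √(2×139/(0.2948×21.0)) = 6.701 m.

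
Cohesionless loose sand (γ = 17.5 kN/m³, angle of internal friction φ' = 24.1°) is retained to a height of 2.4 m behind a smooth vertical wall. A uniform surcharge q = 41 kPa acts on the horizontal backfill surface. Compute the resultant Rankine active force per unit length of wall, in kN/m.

K_a = tan²(45° − φ/2) = 0.4201.
Soil triangle: ½ K_a γ H² = 0.5×0.4201×17.5×2.4² = 21.17 kN/m.
Surcharge rectangle: K_a q H = 0.4201×41×2.4 = 41.34 kN/m.
Total = 21.17 + 41.34 = 62.51 kN/m.

62.5 kN/m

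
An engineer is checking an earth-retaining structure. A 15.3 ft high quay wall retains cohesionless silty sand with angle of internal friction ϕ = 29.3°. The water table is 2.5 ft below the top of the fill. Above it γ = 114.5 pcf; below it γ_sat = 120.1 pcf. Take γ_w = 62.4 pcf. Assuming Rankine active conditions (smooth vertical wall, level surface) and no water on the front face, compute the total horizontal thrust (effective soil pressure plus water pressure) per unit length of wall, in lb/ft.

K_a = tan²(45° − φ/2) = 0.3428.
γ' = 120.1 − 62.4 = 57.70 pcf. Depth below WT = 12.8 ft.
σ'_h at WT = K_a γ d_w = 98.14 psf; at base = 98.14 + K_a γ' × 12.8 = 351.3 psf.
P₁ (0–2.5 ft) = ½×98.14×2.5 = 122.7. P₂ (2.5–15.3 ft) = ½(98.14+351.3)×12.8 = 2877.
P_w = ½ γ_w h₂² = 0.5×62.4×12.8² = 5112. Total = 122.7+2877+5112 = 8111 lb/ft.

8110 lb/ft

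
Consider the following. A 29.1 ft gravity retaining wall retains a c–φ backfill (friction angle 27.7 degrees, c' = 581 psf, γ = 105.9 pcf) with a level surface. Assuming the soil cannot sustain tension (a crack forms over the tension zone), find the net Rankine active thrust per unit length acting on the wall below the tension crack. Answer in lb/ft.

K_a = 0.3653; √K_a = 0.6044.
Tension-crack depth z_c = 2c/(γ√K_a) = 2×581/(105.9×0.6044) = 18.15 ft.
σ_a at base = K_a γ H − 2c√K_a = 0.3653×105.9×29.1 − 2×581×0.6044 = 423.5 psf.
P_a = ½ × 423.5 × (H − z_c) = 0.5×423.5×10.95 = 2318 lb/ft.

2320 lb/ft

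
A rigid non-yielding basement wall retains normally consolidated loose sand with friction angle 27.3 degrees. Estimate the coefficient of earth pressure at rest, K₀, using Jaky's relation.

0.541

K₀ = 1 − sin φ' = 1 − sin 27.3° = 0.5414.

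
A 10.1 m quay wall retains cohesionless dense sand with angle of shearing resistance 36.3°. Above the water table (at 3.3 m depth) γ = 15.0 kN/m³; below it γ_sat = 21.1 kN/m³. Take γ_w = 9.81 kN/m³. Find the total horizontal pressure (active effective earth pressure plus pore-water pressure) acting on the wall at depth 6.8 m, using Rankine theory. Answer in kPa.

K_a = (1 − sin φ)/(1 + sin φ) = 0.2563.
γ' = 21.1 − 9.81 = 11.29 kN/m³.
Effective vertical stress at 6.8 m: σ'_v = 15.0×3.3 + 11.29×3.50 = 89.02 kPa.
σ'_h = K_a σ'_v = 0.2563 × 89.02 = 22.81 kPa; u = γ_w × 3.50 = 34.34 kPa.
Total σ_h = 22.81 + 34.34 = 57.15 kPa.

57.1 kPa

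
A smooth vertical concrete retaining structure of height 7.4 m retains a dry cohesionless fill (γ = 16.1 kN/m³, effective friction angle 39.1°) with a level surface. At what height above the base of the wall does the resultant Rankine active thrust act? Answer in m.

K_a = 0.2265.
The pressure distribution is triangular, so the resultant acts at H/3 above the base = 7.4/3 = 2.467 m.

2.47 m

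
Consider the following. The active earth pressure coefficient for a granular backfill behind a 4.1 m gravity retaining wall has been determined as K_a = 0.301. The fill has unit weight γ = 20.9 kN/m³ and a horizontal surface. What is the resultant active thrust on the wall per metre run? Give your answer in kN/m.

52.9 kN/m

P = ½ K_a γ H² = 0.5 × 0.301 × 20.9 × 4.1² = 52.88 kN/m.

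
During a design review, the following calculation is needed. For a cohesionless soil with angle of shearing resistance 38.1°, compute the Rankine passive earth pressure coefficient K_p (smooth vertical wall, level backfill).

4.22

K_p = (1 + sin φ)/(1 − sin φ) = tan²(45° + 38.1°/2) = 4.222.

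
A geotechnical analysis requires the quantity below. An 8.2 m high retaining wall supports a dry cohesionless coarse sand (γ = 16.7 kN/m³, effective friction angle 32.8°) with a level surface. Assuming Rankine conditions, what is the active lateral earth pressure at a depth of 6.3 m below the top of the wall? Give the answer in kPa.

K_a = (1 − sin φ)/(1 + sin φ) = 0.2973.
σ_h = K_a γ z = 0.2973 × 16.7 × 6.3 = 31.27 kPa.

31.3 kPa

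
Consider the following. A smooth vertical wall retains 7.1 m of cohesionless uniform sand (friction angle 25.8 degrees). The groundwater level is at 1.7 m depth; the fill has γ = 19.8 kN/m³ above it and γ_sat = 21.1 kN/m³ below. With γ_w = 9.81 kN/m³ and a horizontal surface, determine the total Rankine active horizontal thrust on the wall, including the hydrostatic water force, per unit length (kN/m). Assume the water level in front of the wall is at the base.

K_a = tan²(45° − φ/2) = 0.3935.
γ' = 21.1 − 9.81 = 11.29 kN/m³. Depth below WT = 5.4 m.
σ'_h at WT = K_a γ d_w = 13.25 kPa; at base = 13.25 + K_a γ' × 5.4 = 37.24 kPa.
P₁ (0–1.7 m) = ½×13.25×1.7 = 11.26. P₂ (1.7–7.1 m) = ½(13.25+37.24)×5.4 = 136.3.
P_w = ½ γ_w h₂² = 0.5×9.81×5.4² = 143.0. Total = 11.26+136.3+143.0 = 290.6 kN/m.

291 kN/m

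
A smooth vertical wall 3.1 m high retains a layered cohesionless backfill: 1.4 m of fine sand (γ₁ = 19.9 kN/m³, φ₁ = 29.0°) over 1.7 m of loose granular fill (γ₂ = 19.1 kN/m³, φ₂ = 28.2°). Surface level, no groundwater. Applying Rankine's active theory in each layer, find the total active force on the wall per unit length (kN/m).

33.6 kN/m

K_a1 = tan²(45°−29.0°/2) = 0.3470; K_a2 = tan²(45°−28.2°/2) = 0.3582.
Layer 1: σ at base = K_a1 γ₁ h₁ = 9.667 kPa; P₁ = ½×9.667×1.4 = 6.767.
Layer 2: σ_v at top = γ₁h₁ = 27.86; σ_h top = K_a2×27.86 = 9.979; σ_h base = K_a2×(27.86+19.1×1.7) = 21.61.
P₂ = ½(9.979+21.61)×1.7 = 26.85. Total P_a = 6.767+26.85 = 33.62 kN/m.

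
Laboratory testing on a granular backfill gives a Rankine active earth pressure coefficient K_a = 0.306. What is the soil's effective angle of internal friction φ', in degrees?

K_a = tan²(45° − φ/2) ⇒ 45° − φ/2 = arctan(√0.306) = 28.95°.
φ = 2(45° − 28.95°) = 32.10°.

32.1°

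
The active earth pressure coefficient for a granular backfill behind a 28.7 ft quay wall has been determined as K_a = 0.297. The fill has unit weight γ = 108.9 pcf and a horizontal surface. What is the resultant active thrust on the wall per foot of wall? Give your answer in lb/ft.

13300 lb/ft

P = ½ K_a γ H² = 0.5 × 0.297 × 108.9 × 28.7² = 13320 lb/ft.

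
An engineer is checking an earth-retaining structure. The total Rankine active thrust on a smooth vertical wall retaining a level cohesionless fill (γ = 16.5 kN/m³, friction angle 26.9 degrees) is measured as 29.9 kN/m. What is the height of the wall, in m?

3.10 m

K_a = 0.3770. P_a = ½ K_a γ H² ⇒ H = √(2P_a/(K_a γ)).
H = √(2×29.9/(0.3770×16.5)) = 3.101 m.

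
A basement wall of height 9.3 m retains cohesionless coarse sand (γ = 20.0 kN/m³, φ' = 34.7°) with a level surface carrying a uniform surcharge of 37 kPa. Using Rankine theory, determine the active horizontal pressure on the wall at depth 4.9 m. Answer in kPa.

K_a = (1 − sin φ)/(1 + sin φ) = 0.2745.
σ_v = γz + q = 20.0 × 4.9 + 37 = 135.0 kPa.
σ_h = K_a σ_v = 0.2745 × 135.0 = 37.05 kPa.

37.1 kPa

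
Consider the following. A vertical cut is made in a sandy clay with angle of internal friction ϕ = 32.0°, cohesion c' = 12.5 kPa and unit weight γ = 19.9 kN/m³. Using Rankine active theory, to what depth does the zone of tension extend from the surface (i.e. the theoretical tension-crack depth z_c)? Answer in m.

K_a = tan²(45° − 32.0°/2) = 0.3073; √K_a = 0.5543.
The active pressure is zero where K_a γ z = 2c√K_a, so z_c = 2c/(γ√K_a) = 2×12.5/(19.9×0.5543) = 2.266 m.

2.27 m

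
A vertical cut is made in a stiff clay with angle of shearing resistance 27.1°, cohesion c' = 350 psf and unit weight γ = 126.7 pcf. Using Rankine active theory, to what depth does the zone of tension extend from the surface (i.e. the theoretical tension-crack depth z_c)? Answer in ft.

K_a = tan²(45° − 27.1°/2) = 0.3741; √K_a = 0.6116.
The active pressure is zero where K_a γ z = 2c√K_a, so z_c = 2c/(γ√K_a) = 2×350/(126.7×0.6116) = 9.033 ft.

9.03 ft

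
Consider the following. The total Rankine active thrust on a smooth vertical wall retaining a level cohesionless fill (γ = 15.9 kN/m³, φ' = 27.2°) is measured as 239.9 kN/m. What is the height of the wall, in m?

K_a = 0.3726. P_a = ½ K_a γ H² ⇒ H = √(2P_a/(K_a γ)).
H = √(2×239.9/(0.3726×15.9)) = 8.999 m.

9.00 m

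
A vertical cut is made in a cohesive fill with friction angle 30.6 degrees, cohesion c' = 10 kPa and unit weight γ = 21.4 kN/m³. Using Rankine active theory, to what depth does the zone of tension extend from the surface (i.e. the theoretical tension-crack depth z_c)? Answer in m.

1.64 m

K_a = tan²(45° − 30.6°/2) = 0.3253; √K_a = 0.5704.
The active pressure is zero where K_a γ z = 2c√K_a, so z_c = 2c/(γ√K_a) = 2×10/(21.4×0.5704) = 1.638 m.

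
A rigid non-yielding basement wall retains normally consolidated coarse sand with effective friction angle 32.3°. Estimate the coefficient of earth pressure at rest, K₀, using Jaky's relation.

K₀ = 1 − sin φ' = 1 − sin 32.3° = 0.4656.

0.466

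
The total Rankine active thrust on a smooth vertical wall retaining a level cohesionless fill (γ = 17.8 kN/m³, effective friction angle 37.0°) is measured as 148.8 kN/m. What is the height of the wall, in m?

8.20 m

K_a = 0.2486. P_a = ½ K_a γ H² ⇒ H = √(2P_a/(K_a γ)).
H = √(2×148.8/(0.2486×17.8)) = 8.201 m.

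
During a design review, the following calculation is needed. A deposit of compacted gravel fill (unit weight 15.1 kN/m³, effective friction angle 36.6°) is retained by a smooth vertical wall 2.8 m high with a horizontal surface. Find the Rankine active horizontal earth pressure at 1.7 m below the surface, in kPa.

6.49 kPa

K_a = (1 − sin φ)/(1 + sin φ) = 0.2530.
σ_h = K_a γ z = 0.2530 × 15.1 × 1.7 = 6.493 kPa.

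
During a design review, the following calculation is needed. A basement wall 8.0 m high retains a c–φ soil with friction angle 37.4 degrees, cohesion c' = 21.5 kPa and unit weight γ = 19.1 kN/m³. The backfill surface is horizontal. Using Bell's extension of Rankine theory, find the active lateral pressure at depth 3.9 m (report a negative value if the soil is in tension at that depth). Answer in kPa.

K_a = (1 − sin φ)/(1 + sin φ) = 0.2443.
σ_a = K_a γ z − 2c√K_a = 0.2443×19.1×3.9 − 2×21.5×0.4942 = -3.057 kPa.

-3.06 kPa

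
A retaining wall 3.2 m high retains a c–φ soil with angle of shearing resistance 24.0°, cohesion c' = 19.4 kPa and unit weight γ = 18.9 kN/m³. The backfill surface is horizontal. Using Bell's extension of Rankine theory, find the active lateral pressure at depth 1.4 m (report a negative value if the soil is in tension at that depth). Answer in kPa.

K_a = (1 − sin φ)/(1 + sin φ) = 0.4217.
σ_a = K_a γ z − 2c√K_a = 0.4217×18.9×1.4 − 2×19.4×0.6494 = -14.04 kPa.

-14.0 kPa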